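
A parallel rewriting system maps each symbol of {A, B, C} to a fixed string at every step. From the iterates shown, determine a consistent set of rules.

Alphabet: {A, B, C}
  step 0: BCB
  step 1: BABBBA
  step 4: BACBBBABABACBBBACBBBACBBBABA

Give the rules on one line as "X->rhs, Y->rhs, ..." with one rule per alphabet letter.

A->C, B->BA, C->BB

  step 0 ⇒ step 1: BCB ⇒ BA·BB·BA
    B ↦ BA
    C ↦ BB
    A ↦ C  (constrained at step 1)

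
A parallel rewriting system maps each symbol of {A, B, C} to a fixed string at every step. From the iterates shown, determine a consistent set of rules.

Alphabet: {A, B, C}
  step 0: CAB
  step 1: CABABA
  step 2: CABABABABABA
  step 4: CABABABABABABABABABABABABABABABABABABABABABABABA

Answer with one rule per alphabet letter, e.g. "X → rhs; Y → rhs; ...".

  step 1 ⇒ step 2: CABABA ⇒ CA·BA·BA·BA·BA·BA
    A ↦ BA
    B ↦ BA
    C ↦ CA

A->BA, B->BA, C->CA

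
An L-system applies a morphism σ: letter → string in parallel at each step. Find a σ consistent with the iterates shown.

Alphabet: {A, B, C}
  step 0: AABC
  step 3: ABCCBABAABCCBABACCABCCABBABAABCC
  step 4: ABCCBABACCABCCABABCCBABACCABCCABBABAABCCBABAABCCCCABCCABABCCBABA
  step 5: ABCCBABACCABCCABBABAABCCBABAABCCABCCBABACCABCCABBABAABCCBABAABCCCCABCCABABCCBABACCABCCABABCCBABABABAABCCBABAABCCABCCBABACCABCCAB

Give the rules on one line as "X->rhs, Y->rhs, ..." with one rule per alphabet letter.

  step 4 ⇒ step 5: ABCCBABACCABCCABABCCBABACCABCCABBABAABCCBABAABCCCCABCCABABCCBABA ⇒ AB·CC·BA·BA·CC·AB·CC·AB·BA·BA·AB·CC·BA·BA·AB·CC·AB·CC·BA·BA·CC·AB·CC·AB·BA·BA·AB·CC·BA·BA·AB·CC·CC·AB·CC·AB·AB·CC·BA·BA·CC·AB·CC·AB·AB·CC·BA·BA·BA·BA·AB·CC·BA·BA·AB·CC·AB·CC·BA·BA·CC·AB·CC·AB
    A ↦ AB
    B ↦ CC
    C ↦ BA

A->AB, B->CC, C->BA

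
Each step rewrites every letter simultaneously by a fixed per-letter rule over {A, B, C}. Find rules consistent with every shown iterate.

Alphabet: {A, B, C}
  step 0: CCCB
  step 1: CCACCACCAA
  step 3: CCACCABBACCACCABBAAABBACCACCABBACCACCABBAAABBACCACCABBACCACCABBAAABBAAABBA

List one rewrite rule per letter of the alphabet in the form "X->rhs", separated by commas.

A->BBA, B->A, C->CCA

  step 0 ⇒ step 1: CCCB ⇒ CCA·CCA·CCA·A
    B ↦ A
    C ↦ CCA
    A ↦ BBA  (constrained at step 1)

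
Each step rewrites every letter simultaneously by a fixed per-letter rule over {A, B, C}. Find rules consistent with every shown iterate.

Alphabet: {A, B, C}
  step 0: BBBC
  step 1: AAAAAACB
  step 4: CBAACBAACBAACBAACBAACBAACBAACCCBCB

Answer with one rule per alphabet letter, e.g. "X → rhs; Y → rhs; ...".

  step 0 ⇒ step 1: BBBC ⇒ AA·AA·AA·CB
    B ↦ AA
    C ↦ CB
    A ↦ C  (constrained at step 1)

A->C, B->AA, C->CB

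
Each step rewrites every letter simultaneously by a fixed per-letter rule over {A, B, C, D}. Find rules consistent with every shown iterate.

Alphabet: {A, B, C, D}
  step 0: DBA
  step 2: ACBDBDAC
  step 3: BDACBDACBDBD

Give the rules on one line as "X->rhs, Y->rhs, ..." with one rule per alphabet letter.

  step 2 ⇒ step 3: ACBDBDAC ⇒ B·D·AC·BD·AC·BD·B·D
    A ↦ B
    B ↦ AC
    C ↦ D
    D ↦ BD

A->B, B->AC, C->D, D->BD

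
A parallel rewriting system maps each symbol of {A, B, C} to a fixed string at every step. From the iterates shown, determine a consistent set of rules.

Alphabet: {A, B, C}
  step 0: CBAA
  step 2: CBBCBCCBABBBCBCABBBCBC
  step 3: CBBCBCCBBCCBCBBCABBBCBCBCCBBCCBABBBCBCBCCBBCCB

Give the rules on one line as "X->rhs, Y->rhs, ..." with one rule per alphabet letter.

  step 2 ⇒ step 3: CBBCBCCBABBBCBCABBBCBC ⇒ CB·BC·BC·CB·BC·CB·CB·BC·ABB·BC·BC·BC·CB·BC·CB·ABB·BC·BC·BC·CB·BC·CB
    A ↦ ABB
    B ↦ BC
    C ↦ CB

A->ABB, B->BC, C->CB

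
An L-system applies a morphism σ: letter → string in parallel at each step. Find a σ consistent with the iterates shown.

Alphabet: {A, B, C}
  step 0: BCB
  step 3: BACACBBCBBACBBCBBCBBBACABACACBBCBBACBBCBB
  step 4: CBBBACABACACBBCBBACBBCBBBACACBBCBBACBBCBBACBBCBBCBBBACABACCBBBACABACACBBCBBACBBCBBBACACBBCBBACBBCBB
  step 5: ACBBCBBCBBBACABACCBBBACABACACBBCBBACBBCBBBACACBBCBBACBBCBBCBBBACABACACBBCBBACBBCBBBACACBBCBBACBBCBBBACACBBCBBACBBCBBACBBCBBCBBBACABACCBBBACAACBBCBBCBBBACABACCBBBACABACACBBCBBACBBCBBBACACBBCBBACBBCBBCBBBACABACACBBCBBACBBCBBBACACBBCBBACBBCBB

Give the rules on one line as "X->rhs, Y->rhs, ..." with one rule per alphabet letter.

A->BAC, B->CBB, C->A

  step 4 ⇒ step 5: CBBBACABACACBBCBBACBBCBBBACACBBCBBACBBCBBACBBCBBCBBBACABACCBBBACABACACBBCBBACBBCBBBACACBBCBBACBBCBB ⇒ A·CBB·CBB·CBB·BAC·A·BAC·CBB·BAC·A·BAC·A·CBB·CBB·A·CBB·CBB·BAC·A·CBB·CBB·A·CBB·CBB·CBB·BAC·A·BAC·A·CBB·CBB·A·CBB·CBB·BAC·A·CBB·CBB·A·CBB·CBB·BAC·A·CBB·CBB·A·CBB·CBB·A·CBB·CBB·CBB·BAC·A·BAC·CBB·BAC·A·A·CBB·CBB·CBB·BAC·A·BAC·CBB·BAC·A·BAC·A·CBB·CBB·A·CBB·CBB·BAC·A·CBB·CBB·A·CBB·CBB·CBB·BAC·A·BAC·A·CBB·CBB·A·CBB·CBB·BAC·A·CBB·CBB·A·CBB·CBB
    A ↦ BAC
    B ↦ CBB
    C ↦ A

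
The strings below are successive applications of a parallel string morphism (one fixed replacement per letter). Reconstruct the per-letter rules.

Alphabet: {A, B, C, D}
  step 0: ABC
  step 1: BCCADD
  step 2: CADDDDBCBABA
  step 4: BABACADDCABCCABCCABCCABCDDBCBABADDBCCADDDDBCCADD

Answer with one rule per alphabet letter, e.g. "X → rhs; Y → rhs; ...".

  step 1 ⇒ step 2: BCCADD ⇒ CA·DD·DD·BC·BA·BA
    A ↦ BC
    B ↦ CA
    C ↦ DD
    D ↦ BA

A->BC, B->CA, C->DD, D->BA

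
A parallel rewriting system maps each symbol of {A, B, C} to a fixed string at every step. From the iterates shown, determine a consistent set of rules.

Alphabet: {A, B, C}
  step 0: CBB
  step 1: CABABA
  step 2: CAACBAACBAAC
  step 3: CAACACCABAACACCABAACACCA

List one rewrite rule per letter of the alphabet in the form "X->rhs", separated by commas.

A->AC, B->BA, C->CA

  step 2 ⇒ step 3: CAACBAACBAAC ⇒ CA·AC·AC·CA·BA·AC·AC·CA·BA·AC·AC·CA
    A ↦ AC
    B ↦ BA
    C ↦ CA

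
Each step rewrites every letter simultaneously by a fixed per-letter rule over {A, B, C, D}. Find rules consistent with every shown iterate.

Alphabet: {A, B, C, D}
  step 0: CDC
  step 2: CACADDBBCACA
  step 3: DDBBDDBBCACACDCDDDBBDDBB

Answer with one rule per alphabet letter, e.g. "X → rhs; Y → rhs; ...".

A->BB, B->CD, C->DD, D->CA

  step 2 ⇒ step 3: CACADDBBCACA ⇒ DD·BB·DD·BB·CA·CA·CD·CD·DD·BB·DD·BB
    A ↦ BB
    B ↦ CD
    C ↦ DD
    D ↦ CA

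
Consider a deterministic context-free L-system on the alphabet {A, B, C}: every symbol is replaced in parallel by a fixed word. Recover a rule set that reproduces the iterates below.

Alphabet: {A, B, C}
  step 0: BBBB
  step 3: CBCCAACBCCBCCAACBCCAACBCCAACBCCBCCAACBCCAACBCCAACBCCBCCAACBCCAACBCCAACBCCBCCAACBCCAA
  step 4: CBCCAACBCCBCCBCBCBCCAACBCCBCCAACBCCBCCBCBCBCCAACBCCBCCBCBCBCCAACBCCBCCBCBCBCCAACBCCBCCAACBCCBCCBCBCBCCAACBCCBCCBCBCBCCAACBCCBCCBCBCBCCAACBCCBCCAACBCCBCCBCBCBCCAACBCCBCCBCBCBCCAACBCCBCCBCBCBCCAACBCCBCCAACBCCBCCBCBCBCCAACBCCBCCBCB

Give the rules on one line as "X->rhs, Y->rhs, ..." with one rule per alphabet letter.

  step 3 ⇒ step 4: CBCCAACBCCBCCAACBCCAACBCCAACBCCBCCAACBCCAACBCCAACBCCBCCAACBCCAACBCCAACBCCBCCAACBCCAA ⇒ CBC·CAA·CBC·CBC·CB·CB·CBC·CAA·CBC·CBC·CAA·CBC·CBC·CB·CB·CBC·CAA·CBC·CBC·CB·CB·CBC·CAA·CBC·CBC·CB·CB·CBC·CAA·CBC·CBC·CAA·CBC·CBC·CB·CB·CBC·CAA·CBC·CBC·CB·CB·CBC·CAA·CBC·CBC·CB·CB·CBC·CAA·CBC·CBC·CAA·CBC·CBC·CB·CB·CBC·CAA·CBC·CBC·CB·CB·CBC·CAA·CBC·CBC·CB·CB·CBC·CAA·CBC·CBC·CAA·CBC·CBC·CB·CB·CBC·CAA·CBC·CBC·CB·CB
    A ↦ CB
    B ↦ CAA
    C ↦ CBC

A->CB, B->CAA, C->CBC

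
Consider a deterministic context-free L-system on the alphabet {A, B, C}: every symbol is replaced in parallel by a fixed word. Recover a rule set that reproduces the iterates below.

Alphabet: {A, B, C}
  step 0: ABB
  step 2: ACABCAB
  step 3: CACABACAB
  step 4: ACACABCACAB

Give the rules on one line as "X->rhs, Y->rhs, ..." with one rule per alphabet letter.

  step 3 ⇒ step 4: CACABACAB ⇒ A·C·A·C·AB·C·A·C·AB
    A ↦ C
    B ↦ AB
    C ↦ A

A->C, B->AB, C->A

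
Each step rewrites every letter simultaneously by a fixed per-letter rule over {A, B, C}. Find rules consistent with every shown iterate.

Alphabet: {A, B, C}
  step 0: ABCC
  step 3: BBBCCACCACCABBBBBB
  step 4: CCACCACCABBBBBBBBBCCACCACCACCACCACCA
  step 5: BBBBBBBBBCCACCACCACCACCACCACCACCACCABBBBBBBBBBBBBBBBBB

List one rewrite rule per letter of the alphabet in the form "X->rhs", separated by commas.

  step 4 ⇒ step 5: CCACCACCABBBBBBBBBCCACCACCACCACCACCA ⇒ B·B·B·B·B·B·B·B·B·CCA·CCA·CCA·CCA·CCA·CCA·CCA·CCA·CCA·B·B·B·B·B·B·B·B·B·B·B·B·B·B·B·B·B·B
    A ↦ B
    B ↦ CCA
    C ↦ B

A->B, B->CCA, C->B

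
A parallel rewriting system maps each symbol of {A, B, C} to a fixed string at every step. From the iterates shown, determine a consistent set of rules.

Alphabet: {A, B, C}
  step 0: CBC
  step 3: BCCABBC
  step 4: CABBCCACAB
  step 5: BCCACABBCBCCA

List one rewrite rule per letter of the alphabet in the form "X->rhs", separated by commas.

A->C, B->CA, C->B

  step 4 ⇒ step 5: CABBCCACAB ⇒ B·C·CA·CA·B·B·C·B·C·CA
    A ↦ C
    B ↦ CA
    C ↦ B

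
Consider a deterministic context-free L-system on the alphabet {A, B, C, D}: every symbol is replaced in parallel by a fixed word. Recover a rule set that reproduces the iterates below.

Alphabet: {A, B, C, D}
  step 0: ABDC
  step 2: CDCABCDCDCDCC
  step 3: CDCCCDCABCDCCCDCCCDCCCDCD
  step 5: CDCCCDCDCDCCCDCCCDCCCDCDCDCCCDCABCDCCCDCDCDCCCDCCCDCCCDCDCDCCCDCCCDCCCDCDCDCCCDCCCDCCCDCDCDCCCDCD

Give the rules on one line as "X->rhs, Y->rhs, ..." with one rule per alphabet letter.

  step 2 ⇒ step 3: CDCABCDCDCDCC ⇒ CD·CC·CD·C·AB·CD·CC·CD·CC·CD·CC·CD·CD
    A ↦ C
    B ↦ AB
    C ↦ CD
    D ↦ CC

A->C, B->AB, C->CD, D->CC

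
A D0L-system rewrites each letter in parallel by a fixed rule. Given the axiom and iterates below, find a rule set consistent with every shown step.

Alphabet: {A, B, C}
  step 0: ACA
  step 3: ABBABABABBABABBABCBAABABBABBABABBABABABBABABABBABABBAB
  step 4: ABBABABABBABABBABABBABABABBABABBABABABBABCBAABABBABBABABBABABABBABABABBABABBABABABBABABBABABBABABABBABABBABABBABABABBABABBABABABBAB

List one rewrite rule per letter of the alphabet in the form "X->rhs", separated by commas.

  step 3 ⇒ step 4: ABBABABABBABABBABCBAABABBABBABABBABABABBABABABBABABBAB ⇒ ABB·AB·AB·ABB·AB·ABB·AB·ABB·AB·AB·ABB·AB·ABB·AB·AB·ABB·AB·CBA·AB·ABB·ABB·AB·ABB·AB·AB·ABB·AB·AB·ABB·AB·ABB·AB·AB·ABB·AB·ABB·AB·ABB·AB·AB·ABB·AB·ABB·AB·ABB·AB·AB·ABB·AB·ABB·AB·AB·ABB·AB
    A ↦ ABB
    B ↦ AB
    C ↦ CBA

A->ABB, B->AB, C->CBA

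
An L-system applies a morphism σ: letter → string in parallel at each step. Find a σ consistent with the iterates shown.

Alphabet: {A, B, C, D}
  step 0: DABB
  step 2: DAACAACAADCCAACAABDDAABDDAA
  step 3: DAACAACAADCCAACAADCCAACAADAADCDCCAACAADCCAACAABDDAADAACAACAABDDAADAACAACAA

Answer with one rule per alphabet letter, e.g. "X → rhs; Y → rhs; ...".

A->CAA, B->BD, C->DC, D->DAA

  step 2 ⇒ step 3: DAACAACAADCCAACAABDDAABDDAA ⇒ DAA·CAA·CAA·DC·CAA·CAA·DC·CAA·CAA·DAA·DC·DC·CAA·CAA·DC·CAA·CAA·BD·DAA·DAA·CAA·CAA·BD·DAA·DAA·CAA·CAA
    A ↦ CAA
    B ↦ BD
    C ↦ DC
    D ↦ DAA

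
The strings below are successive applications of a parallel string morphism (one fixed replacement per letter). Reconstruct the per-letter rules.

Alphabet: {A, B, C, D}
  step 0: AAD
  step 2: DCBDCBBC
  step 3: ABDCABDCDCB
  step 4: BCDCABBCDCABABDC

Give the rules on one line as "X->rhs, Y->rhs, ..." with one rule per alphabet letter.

  step 3 ⇒ step 4: ABDCABDCDCB ⇒ BC·DC·A·B·BC·DC·A·B·A·B·DC
    A ↦ BC
    B ↦ DC
    C ↦ B
    D ↦ A

A->BC, B->DC, C->B, D->A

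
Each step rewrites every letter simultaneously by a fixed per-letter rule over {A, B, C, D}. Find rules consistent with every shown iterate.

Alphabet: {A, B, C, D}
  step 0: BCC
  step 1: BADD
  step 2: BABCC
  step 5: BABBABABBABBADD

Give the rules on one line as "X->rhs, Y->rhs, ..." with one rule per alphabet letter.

A->B, B->BA, C->D, D->C

  step 1 ⇒ step 2: BADD ⇒ BA·B·C·C
    A ↦ B
    B ↦ BA
    D ↦ C
  step 0 ⇒ step 1: BCC ⇒ BA·D·D
    C ↦ D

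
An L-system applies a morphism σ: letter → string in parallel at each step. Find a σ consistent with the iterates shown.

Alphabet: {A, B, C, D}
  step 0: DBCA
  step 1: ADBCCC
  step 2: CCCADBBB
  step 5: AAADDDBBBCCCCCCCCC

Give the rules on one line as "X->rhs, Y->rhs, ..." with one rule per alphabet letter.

A->CCC, B->D, C->B, D->A

  step 1 ⇒ step 2: ADBCCC ⇒ CCC·A·D·B·B·B
    A ↦ CCC
    B ↦ D
    C ↦ B
    D ↦ A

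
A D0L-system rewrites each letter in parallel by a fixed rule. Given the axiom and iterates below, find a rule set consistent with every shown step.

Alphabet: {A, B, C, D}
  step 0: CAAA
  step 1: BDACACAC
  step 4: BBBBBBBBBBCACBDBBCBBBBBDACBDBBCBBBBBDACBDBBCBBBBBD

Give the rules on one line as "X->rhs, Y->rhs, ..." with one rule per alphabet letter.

A->AC, B->BB, C->BD, D->C

  step 0 ⇒ step 1: CAAA ⇒ BD·AC·AC·AC
    A ↦ AC
    C ↦ BD
    B ↦ BB  (constrained at step 1)
    D ↦ C  (constrained at step 1)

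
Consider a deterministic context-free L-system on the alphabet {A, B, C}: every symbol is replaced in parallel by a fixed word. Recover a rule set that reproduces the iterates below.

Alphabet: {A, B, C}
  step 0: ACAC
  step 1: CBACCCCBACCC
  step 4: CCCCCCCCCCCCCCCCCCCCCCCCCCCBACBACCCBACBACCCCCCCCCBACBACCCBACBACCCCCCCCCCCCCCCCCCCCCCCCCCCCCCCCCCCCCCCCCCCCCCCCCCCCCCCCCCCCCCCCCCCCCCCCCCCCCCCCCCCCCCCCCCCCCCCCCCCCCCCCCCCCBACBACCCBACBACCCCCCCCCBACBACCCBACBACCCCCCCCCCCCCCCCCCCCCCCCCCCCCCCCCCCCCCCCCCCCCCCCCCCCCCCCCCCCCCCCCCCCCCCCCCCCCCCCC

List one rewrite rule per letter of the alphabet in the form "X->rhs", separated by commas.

A->CBA, B->BA, C->CCC

  step 0 ⇒ step 1: ACAC ⇒ CBA·CCC·CBA·CCC
    A ↦ CBA
    C ↦ CCC
    B ↦ BA  (constrained at step 1)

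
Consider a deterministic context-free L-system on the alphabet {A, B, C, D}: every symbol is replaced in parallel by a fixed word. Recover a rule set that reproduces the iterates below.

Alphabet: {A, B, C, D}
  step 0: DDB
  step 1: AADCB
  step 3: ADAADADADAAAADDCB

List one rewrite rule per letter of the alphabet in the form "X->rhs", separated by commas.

  step 0 ⇒ step 1: DDB ⇒ A·A·DCB
    B ↦ DCB
    D ↦ A
    A ↦ DA  (constrained at step 1)
    C ↦ AD  (constrained at step 1)

A->DA, B->DCB, C->AD, D->A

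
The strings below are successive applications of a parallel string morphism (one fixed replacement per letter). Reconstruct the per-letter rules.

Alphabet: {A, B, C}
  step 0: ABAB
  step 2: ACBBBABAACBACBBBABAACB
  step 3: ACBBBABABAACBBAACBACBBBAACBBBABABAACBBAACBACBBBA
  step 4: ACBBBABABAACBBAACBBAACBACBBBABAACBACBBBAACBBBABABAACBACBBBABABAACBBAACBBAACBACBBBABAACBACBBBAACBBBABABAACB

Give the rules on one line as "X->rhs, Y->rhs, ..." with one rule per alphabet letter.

  step 3 ⇒ step 4: ACBBBABABAACBBAACBACBBBAACBBBABABAACBBAACBACBBBA ⇒ ACB·B·BA·BA·BA·ACB·BA·ACB·BA·ACB·ACB·B·BA·BA·ACB·ACB·B·BA·ACB·B·BA·BA·BA·ACB·ACB·B·BA·BA·BA·ACB·BA·ACB·BA·ACB·ACB·B·BA·BA·ACB·ACB·B·BA·ACB·B·BA·BA·BA·ACB
    A ↦ ACB
    B ↦ BA
    C ↦ B

A->ACB, B->BA, C->B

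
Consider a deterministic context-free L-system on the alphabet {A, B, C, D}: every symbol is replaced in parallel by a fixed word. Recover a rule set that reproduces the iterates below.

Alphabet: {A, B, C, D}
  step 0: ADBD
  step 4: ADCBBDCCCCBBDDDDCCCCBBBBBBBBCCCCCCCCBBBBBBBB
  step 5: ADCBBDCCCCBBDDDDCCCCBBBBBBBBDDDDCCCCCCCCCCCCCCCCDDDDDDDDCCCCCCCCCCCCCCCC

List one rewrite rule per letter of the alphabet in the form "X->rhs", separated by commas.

A->ADC, B->CC, C->D, D->BB

  step 4 ⇒ step 5: ADCBBDCCCCBBDDDDCCCCBBBBBBBBCCCCCCCCBBBBBBBB ⇒ ADC·BB·D·CC·CC·BB·D·D·D·D·CC·CC·BB·BB·BB·BB·D·D·D·D·CC·CC·CC·CC·CC·CC·CC·CC·D·D·D·D·D·D·D·D·CC·CC·CC·CC·CC·CC·CC·CC
    A ↦ ADC
    B ↦ CC
    C ↦ D
    D ↦ BB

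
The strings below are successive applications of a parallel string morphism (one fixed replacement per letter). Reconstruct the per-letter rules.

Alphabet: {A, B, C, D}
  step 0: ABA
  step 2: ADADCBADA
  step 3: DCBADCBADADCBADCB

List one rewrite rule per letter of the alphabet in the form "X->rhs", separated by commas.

  step 2 ⇒ step 3: ADADCBADA ⇒ DCB·A·DCB·A·D·A·DCB·A·DCB
    A ↦ DCB
    B ↦ A
    C ↦ D
    D ↦ A

A->DCB, B->A, C->D, D->A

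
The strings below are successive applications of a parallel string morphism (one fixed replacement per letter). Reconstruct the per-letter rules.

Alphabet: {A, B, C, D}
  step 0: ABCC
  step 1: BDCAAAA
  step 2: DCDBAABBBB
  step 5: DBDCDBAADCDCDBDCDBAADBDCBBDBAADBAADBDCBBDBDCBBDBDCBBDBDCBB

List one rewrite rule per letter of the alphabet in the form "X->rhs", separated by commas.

A->B, B->DC, C->AA, D->DB

  step 1 ⇒ step 2: BDCAAAA ⇒ DC·DB·AA·B·B·B·B
    A ↦ B
    B ↦ DC
    C ↦ AA
    D ↦ DB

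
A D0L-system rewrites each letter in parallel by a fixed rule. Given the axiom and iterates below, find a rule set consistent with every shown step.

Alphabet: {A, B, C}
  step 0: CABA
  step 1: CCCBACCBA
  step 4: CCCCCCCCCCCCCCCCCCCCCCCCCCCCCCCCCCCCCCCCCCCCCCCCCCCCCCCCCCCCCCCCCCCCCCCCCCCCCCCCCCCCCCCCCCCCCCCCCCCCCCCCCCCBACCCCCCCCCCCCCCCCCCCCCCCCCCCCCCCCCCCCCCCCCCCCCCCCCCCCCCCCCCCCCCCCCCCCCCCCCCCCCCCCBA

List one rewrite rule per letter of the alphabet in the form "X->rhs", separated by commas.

A->BA, B->CC, C->CCC

  step 0 ⇒ step 1: CABA ⇒ CCC·BA·CC·BA
    A ↦ BA
    B ↦ CC
    C ↦ CCC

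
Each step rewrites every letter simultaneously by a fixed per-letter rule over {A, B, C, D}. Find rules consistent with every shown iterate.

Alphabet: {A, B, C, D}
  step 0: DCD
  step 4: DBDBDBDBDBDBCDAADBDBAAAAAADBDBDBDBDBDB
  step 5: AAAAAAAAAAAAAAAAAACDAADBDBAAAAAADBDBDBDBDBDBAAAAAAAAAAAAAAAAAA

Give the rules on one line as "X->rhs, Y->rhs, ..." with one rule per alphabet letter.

A->DB, B->A, C->CD, D->AA

  step 4 ⇒ step 5: DBDBDBDBDBDBCDAADBDBAAAAAADBDBDBDBDBDB ⇒ AA·A·AA·A·AA·A·AA·A·AA·A·AA·A·CD·AA·DB·DB·AA·A·AA·A·DB·DB·DB·DB·DB·DB·AA·A·AA·A·AA·A·AA·A·AA·A·AA·A
    A ↦ DB
    B ↦ A
    C ↦ CD
    D ↦ AA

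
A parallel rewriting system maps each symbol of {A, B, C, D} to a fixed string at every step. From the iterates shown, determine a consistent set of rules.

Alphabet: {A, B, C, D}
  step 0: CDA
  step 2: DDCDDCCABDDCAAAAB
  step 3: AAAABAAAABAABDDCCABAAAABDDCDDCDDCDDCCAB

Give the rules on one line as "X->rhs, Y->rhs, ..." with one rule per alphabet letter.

  step 2 ⇒ step 3: DDCDDCCABDDCAAAAB ⇒ A·A·AAB·A·A·AAB·AAB·DDC·CAB·A·A·AAB·DDC·DDC·DDC·DDC·CAB
    A ↦ DDC
    B ↦ CAB
    C ↦ AAB
    D ↦ A

A->DDC, B->CAB, C->AAB, D->A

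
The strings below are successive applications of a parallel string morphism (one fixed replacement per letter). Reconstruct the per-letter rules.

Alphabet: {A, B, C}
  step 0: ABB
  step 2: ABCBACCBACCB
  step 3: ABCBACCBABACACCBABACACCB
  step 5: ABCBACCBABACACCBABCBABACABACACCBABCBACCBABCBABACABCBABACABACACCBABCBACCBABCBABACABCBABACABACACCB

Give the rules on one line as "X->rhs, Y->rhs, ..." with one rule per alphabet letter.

  step 2 ⇒ step 3: ABCBACCBACCB ⇒ AB·CB·AC·CB·AB·AC·AC·CB·AB·AC·AC·CB
    A ↦ AB
    B ↦ CB
    C ↦ AC

A->AB, B->CB, C->AC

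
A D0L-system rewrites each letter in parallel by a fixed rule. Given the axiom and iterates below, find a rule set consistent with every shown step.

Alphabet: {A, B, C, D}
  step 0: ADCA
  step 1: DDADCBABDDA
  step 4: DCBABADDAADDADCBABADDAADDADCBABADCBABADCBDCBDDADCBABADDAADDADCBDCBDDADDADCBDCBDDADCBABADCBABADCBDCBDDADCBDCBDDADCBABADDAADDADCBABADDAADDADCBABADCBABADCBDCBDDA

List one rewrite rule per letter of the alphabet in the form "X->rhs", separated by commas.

A->DDA, B->A, C->AB, D->DCB

  step 0 ⇒ step 1: ADCA ⇒ DDA·DCB·AB·DDA
    A ↦ DDA
    C ↦ AB
    D ↦ DCB
    B ↦ A  (constrained at step 1)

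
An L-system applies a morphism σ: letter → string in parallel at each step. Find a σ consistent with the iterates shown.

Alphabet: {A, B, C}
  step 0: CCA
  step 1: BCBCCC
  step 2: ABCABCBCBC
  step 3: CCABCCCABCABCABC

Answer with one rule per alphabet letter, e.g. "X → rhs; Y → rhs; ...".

A->CC, B->A, C->BC

  step 2 ⇒ step 3: ABCABCBCBC ⇒ CC·A·BC·CC·A·BC·A·BC·A·BC
    A ↦ CC
    B ↦ A
    C ↦ BC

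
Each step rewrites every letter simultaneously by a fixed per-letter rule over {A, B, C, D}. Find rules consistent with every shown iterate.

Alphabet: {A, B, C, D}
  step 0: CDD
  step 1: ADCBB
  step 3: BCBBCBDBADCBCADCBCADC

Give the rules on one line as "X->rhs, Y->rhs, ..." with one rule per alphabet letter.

  step 0 ⇒ step 1: CDD ⇒ ADC·B·B
    C ↦ ADC
    D ↦ B
    A ↦ BD  (constrained at step 1)
    B ↦ BC  (constrained at step 1)

A->BD, B->BC, C->ADC, D->B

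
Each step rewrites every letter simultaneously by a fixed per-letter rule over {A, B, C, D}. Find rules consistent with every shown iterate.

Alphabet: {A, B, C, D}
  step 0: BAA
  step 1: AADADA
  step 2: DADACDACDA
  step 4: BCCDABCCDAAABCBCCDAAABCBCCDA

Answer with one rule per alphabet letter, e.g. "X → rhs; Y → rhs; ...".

  step 1 ⇒ step 2: AADADA ⇒ DA·DA·C·DA·C·DA
    A ↦ DA
    D ↦ C
  step 0 ⇒ step 1: BAA ⇒ AA·DA·DA
    B ↦ AA
    C ↦ BC  (constrained at step 2)

A->DA, B->AA, C->BC, D->C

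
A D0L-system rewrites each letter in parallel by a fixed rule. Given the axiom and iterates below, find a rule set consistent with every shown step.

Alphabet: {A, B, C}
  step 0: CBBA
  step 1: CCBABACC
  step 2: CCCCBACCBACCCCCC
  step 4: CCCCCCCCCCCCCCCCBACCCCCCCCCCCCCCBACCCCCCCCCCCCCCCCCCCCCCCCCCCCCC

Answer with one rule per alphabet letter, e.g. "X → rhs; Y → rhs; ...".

A->CC, B->BA, C->CC

  step 1 ⇒ step 2: CCBABACC ⇒ CC·CC·BA·CC·BA·CC·CC·CC
    A ↦ CC
    B ↦ BA
    C ↦ CC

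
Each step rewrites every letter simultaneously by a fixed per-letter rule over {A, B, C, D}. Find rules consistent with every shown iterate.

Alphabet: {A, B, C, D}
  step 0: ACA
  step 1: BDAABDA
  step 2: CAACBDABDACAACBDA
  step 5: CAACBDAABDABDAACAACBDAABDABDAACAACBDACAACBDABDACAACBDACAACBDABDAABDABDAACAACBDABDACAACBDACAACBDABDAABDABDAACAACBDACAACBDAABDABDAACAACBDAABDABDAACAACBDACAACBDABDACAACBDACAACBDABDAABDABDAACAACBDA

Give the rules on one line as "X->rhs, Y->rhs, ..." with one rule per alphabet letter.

  step 1 ⇒ step 2: BDAABDA ⇒ CAA·C·BDA·BDA·CAA·C·BDA
    A ↦ BDA
    B ↦ CAA
    D ↦ C
  step 0 ⇒ step 1: ACA ⇒ BDA·A·BDA
    C ↦ A

A->BDA, B->CAA, C->A, D->C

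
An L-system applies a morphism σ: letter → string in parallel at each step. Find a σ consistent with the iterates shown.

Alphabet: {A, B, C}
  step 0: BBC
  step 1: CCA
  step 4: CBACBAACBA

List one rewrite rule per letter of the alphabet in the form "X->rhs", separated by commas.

  step 0 ⇒ step 1: BBC ⇒ C·C·A
    B ↦ C
    C ↦ A
    A ↦ BA  (constrained at step 1)

A->BA, B->C, C->A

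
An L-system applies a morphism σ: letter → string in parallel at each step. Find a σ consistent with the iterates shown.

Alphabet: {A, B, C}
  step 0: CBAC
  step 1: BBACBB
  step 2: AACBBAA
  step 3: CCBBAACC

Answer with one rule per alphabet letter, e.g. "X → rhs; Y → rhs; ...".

  step 2 ⇒ step 3: AACBBAA ⇒ C·C·BB·A·A·C·C
    A ↦ C
    B ↦ A
    C ↦ BB

A->C, B->A, C->BB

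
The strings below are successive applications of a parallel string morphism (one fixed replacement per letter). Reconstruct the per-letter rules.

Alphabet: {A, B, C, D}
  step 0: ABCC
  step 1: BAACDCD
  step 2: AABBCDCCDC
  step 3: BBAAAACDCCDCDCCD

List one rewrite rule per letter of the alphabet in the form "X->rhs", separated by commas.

  step 2 ⇒ step 3: AABBCDCCDC ⇒ B·B·AA·AA·CD·C·CD·CD·C·CD
    A ↦ B
    B ↦ AA
    C ↦ CD
    D ↦ C

A->B, B->AA, C->CD, D->C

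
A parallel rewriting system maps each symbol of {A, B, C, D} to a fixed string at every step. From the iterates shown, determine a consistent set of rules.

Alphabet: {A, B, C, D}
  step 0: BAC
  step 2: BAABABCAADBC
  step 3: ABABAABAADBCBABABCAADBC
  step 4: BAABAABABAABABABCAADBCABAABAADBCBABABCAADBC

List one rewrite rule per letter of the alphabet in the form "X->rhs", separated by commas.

A->BA, B->A, C->DBC, D->BCA

  step 3 ⇒ step 4: ABABAABAADBCBABABCAADBC ⇒ BA·A·BA·A·BA·BA·A·BA·BA·BCA·A·DBC·A·BA·A·BA·A·DBC·BA·BA·BCA·A·DBC
    A ↦ BA
    B ↦ A
    C ↦ DBC
    D ↦ BCA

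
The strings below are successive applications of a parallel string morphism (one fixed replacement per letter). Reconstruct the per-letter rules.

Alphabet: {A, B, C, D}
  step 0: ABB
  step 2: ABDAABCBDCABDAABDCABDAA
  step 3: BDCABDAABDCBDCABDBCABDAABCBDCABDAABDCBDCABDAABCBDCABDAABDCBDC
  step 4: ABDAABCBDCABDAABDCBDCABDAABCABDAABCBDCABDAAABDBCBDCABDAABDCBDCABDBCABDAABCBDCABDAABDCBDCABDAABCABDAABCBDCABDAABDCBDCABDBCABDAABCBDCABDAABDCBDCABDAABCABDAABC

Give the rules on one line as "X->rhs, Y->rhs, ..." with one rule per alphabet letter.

  step 3 ⇒ step 4: BDCABDAABDCBDCABDBCABDAABCBDCABDAABDCBDCABDAABCBDCABDAABDCBDC ⇒ ABD·AA·BC·BDC·ABD·AA·BDC·BDC·ABD·AA·BC·ABD·AA·BC·BDC·ABD·AA·ABD·BC·BDC·ABD·AA·BDC·BDC·ABD·BC·ABD·AA·BC·BDC·ABD·AA·BDC·BDC·ABD·AA·BC·ABD·AA·BC·BDC·ABD·AA·BDC·BDC·ABD·BC·ABD·AA·BC·BDC·ABD·AA·BDC·BDC·ABD·AA·BC·ABD·AA·BC
    A ↦ BDC
    B ↦ ABD
    C ↦ BC
    D ↦ AA

A->BDC, B->ABD, C->BC, D->AA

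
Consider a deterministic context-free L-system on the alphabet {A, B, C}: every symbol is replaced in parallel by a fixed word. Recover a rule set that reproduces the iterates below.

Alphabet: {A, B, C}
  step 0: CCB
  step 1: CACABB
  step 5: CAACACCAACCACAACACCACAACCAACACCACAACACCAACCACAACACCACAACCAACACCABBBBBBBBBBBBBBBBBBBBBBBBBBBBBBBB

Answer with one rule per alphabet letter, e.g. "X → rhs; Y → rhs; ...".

  step 0 ⇒ step 1: CCB ⇒ CA·CA·BB
    B ↦ BB
    C ↦ CA
    A ↦ AC  (constrained at step 1)

A->AC, B->BB, C->CA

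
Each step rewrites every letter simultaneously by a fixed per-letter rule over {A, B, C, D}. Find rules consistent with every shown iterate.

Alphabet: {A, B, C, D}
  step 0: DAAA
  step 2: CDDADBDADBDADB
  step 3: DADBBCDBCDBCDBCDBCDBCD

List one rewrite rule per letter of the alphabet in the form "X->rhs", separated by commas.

  step 2 ⇒ step 3: CDDADBDADBDADB ⇒ DAD·B·B·CD·B·CD·B·CD·B·CD·B·CD·B·CD
    A ↦ CD
    B ↦ CD
    C ↦ DAD
    D ↦ B

A->CD, B->CD, C->DAD, D->B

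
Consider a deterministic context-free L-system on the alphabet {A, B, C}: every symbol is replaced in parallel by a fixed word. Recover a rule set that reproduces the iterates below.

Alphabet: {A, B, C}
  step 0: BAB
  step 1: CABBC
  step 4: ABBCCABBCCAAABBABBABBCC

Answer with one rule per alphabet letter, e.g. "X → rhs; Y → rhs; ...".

  step 0 ⇒ step 1: BAB ⇒ C·ABB·C
    A ↦ ABB
    B ↦ C
    C ↦ A  (constrained at step 1)

A->ABB, B->C, C->A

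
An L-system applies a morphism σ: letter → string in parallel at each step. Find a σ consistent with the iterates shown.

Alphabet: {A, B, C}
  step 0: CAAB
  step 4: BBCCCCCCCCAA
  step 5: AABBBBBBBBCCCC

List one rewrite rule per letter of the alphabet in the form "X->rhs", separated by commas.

A->CC, B->A, C->B

  step 4 ⇒ step 5: BBCCCCCCCCAA ⇒ A·A·B·B·B·B·B·B·B·B·CC·CC
    A ↦ CC
    B ↦ A
    C ↦ B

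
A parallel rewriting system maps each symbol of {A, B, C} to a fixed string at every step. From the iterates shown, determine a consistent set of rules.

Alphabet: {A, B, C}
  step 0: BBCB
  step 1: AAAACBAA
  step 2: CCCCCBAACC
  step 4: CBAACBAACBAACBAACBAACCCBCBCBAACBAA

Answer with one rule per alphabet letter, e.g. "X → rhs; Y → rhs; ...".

  step 1 ⇒ step 2: AAAACBAA ⇒ C·C·C·C·CB·AA·C·C
    A ↦ C
    B ↦ AA
    C ↦ CB

A->C, B->AA, C->CB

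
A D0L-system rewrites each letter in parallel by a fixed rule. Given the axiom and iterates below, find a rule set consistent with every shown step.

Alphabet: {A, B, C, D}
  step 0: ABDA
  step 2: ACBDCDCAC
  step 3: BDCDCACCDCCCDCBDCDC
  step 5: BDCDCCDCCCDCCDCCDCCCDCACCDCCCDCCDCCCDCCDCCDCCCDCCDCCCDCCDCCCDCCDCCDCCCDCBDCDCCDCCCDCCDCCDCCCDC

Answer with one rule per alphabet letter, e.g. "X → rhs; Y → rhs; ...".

A->BD, B->A, C->CDC, D->C

  step 2 ⇒ step 3: ACBDCDCAC ⇒ BD·CDC·A·C·CDC·C·CDC·BD·CDC
    A ↦ BD
    B ↦ A
    C ↦ CDC
    D ↦ C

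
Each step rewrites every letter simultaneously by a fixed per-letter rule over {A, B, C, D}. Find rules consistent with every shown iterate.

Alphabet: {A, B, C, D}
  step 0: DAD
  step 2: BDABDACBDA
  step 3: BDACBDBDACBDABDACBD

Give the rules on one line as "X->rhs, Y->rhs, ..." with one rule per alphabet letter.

A->BD, B->BD, C->A, D->AC

  step 2 ⇒ step 3: BDABDACBDA ⇒ BD·AC·BD·BD·AC·BD·A·BD·AC·BD
    A ↦ BD
    B ↦ BD
    C ↦ A
    D ↦ AC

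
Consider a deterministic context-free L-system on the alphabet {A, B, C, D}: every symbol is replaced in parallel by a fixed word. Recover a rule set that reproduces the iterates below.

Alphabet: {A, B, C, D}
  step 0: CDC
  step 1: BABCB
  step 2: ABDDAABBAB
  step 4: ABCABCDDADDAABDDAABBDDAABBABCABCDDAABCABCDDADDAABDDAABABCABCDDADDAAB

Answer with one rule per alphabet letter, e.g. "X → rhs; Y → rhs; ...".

A->DDA, B->AB, C->B, D->ABC

  step 1 ⇒ step 2: BABCB ⇒ AB·DDA·AB·B·AB
    A ↦ DDA
    B ↦ AB
    C ↦ B
  step 0 ⇒ step 1: CDC ⇒ B·ABC·B
    D ↦ ABC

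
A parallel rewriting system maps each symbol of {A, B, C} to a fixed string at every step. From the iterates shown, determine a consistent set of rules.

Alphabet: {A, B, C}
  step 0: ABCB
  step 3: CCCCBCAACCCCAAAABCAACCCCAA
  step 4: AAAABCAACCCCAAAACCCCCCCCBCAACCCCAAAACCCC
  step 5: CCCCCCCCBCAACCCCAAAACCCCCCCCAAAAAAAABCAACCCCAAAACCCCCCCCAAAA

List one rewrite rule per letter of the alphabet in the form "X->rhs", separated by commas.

  step 4 ⇒ step 5: AAAABCAACCCCAAAACCCCCCCCBCAACCCCAAAACCCC ⇒ CC·CC·CC·CC·BCA·A·CC·CC·A·A·A·A·CC·CC·CC·CC·A·A·A·A·A·A·A·A·BCA·A·CC·CC·A·A·A·A·CC·CC·CC·CC·A·A·A·A
    A ↦ CC
    B ↦ BCA
    C ↦ A

A->CC, B->BCA, C->A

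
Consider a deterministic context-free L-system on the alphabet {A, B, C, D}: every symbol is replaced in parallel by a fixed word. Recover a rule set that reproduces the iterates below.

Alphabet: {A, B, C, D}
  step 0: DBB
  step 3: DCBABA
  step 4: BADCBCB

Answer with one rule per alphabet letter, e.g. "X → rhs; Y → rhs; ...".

  step 3 ⇒ step 4: DCBABA ⇒ BA·D·C·B·C·B
    A ↦ B
    B ↦ C
    C ↦ D
    D ↦ BA

A->B, B->C, C->D, D->BA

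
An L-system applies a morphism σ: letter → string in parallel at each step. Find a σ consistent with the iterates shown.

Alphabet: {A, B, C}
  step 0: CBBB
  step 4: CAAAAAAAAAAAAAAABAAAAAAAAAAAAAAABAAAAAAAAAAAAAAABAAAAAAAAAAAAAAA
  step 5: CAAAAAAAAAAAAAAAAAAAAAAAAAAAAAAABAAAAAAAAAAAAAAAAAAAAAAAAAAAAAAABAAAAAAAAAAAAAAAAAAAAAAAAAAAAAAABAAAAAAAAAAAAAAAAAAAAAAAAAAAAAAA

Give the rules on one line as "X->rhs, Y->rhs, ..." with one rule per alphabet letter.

  step 4 ⇒ step 5: CAAAAAAAAAAAAAAABAAAAAAAAAAAAAAABAAAAAAAAAAAAAAABAAAAAAAAAAAAAAA ⇒ CA·AA·AA·AA·AA·AA·AA·AA·AA·AA·AA·AA·AA·AA·AA·AA·BA·AA·AA·AA·AA·AA·AA·AA·AA·AA·AA·AA·AA·AA·AA·AA·BA·AA·AA·AA·AA·AA·AA·AA·AA·AA·AA·AA·AA·AA·AA·AA·BA·AA·AA·AA·AA·AA·AA·AA·AA·AA·AA·AA·AA·AA·AA·AA
    A ↦ AA
    B ↦ BA
    C ↦ CA

A->AA, B->BA, C->CA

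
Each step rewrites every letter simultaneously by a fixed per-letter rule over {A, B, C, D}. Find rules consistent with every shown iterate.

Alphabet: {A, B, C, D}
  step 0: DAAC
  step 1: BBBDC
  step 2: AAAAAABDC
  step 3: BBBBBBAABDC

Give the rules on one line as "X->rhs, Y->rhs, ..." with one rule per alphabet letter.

  step 2 ⇒ step 3: AAAAAABDC ⇒ B·B·B·B·B·B·AA·B·DC
    A ↦ B
    B ↦ AA
    C ↦ DC
    D ↦ B

A->B, B->AA, C->DC, D->B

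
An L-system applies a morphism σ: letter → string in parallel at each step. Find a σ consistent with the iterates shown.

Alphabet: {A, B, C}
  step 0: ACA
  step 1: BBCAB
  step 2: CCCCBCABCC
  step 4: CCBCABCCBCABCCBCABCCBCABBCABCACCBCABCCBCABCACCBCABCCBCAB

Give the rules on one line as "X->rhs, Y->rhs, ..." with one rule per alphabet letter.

A->B, B->CC, C->BCA

  step 1 ⇒ step 2: BBCAB ⇒ CC·CC·BCA·B·CC
    A ↦ B
    B ↦ CC
    C ↦ BCA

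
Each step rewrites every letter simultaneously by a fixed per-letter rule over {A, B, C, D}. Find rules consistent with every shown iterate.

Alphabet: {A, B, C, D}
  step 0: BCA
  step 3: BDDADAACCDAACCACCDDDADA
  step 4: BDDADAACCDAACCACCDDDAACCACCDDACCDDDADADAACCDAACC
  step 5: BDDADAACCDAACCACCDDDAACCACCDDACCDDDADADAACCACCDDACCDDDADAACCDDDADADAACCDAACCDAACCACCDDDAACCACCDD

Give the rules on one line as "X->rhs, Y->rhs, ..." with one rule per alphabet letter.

  step 4 ⇒ step 5: BDDADAACCDAACCACCDDDAACCACCDDACCDDDADADAACCDAACC ⇒ BD·DA·DA·ACC·DA·ACC·ACC·D·D·DA·ACC·ACC·D·D·ACC·D·D·DA·DA·DA·ACC·ACC·D·D·ACC·D·D·DA·DA·ACC·D·D·DA·DA·DA·ACC·DA·ACC·DA·ACC·ACC·D·D·DA·ACC·ACC·D·D
    A ↦ ACC
    B ↦ BD
    C ↦ D
    D ↦ DA

A->ACC, B->BD, C->D, D->DA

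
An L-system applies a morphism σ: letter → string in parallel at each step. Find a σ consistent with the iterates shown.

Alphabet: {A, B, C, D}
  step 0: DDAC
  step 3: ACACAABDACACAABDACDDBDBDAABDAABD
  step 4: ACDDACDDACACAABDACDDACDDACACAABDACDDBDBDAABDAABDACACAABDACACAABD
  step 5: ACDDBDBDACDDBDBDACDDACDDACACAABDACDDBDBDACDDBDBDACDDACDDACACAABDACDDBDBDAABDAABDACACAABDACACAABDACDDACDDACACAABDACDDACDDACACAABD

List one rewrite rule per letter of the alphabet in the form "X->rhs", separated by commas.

  step 4 ⇒ step 5: ACDDACDDACACAABDACDDACDDACACAABDACDDBDBDAABDAABDACACAABDACACAABD ⇒ AC·DD·BD·BD·AC·DD·BD·BD·AC·DD·AC·DD·AC·AC·AA·BD·AC·DD·BD·BD·AC·DD·BD·BD·AC·DD·AC·DD·AC·AC·AA·BD·AC·DD·BD·BD·AA·BD·AA·BD·AC·AC·AA·BD·AC·AC·AA·BD·AC·DD·AC·DD·AC·AC·AA·BD·AC·DD·AC·DD·AC·AC·AA·BD
    A ↦ AC
    B ↦ AA
    C ↦ DD
    D ↦ BD

A->AC, B->AA, C->DD, D->BD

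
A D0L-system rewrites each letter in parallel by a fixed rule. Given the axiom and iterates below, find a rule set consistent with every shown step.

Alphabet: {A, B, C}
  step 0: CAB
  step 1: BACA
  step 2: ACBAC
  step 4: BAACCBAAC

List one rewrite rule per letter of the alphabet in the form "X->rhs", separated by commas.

A->C, B->A, C->BA

  step 1 ⇒ step 2: BACA ⇒ A·C·BA·C
    A ↦ C
    B ↦ A
    C ↦ BA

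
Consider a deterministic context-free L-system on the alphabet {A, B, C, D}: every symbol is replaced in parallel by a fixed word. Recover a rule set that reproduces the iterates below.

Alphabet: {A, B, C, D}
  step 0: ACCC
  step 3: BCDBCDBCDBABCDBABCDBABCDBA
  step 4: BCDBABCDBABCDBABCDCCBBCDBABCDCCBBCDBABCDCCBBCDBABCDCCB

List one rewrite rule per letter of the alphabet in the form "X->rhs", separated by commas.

  step 3 ⇒ step 4: BCDBCDBCDBABCDBABCDBABCDBA ⇒ BCD·B·A·BCD·B·A·BCD·B·A·BCD·CCB·BCD·B·A·BCD·CCB·BCD·B·A·BCD·CCB·BCD·B·A·BCD·CCB
    A ↦ CCB
    B ↦ BCD
    C ↦ B
    D ↦ A

A->CCB, B->BCD, C->B, D->A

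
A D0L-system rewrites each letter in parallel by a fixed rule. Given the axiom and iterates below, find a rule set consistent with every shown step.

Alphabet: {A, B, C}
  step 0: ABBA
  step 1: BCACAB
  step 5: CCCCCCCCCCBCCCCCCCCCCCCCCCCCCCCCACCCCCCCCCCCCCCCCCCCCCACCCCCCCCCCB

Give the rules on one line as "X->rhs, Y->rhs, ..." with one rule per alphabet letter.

  step 0 ⇒ step 1: ABBA ⇒ B·CA·CA·B
    A ↦ B
    B ↦ CA
    C ↦ CC  (constrained at step 1)

A->B, B->CA, C->CC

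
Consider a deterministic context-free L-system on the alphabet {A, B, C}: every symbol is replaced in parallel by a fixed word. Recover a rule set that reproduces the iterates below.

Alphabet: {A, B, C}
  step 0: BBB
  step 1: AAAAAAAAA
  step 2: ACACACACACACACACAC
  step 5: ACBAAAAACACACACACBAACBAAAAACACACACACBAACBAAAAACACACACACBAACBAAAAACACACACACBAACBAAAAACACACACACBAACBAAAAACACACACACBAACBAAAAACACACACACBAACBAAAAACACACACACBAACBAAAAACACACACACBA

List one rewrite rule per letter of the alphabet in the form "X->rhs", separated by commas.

A->AC, B->AAA, C->BA

  step 1 ⇒ step 2: AAAAAAAAA ⇒ AC·AC·AC·AC·AC·AC·AC·AC·AC
    A ↦ AC
  step 0 ⇒ step 1: BBB ⇒ AAA·AAA·AAA
    B ↦ AAA
    C ↦ BA  (constrained at step 2)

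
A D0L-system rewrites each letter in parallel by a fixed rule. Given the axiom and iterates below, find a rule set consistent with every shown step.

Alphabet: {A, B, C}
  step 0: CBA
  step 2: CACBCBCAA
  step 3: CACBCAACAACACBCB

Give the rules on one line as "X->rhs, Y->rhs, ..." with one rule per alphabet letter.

  step 2 ⇒ step 3: CACBCBCAA ⇒ CA·CB·CA·A·CA·A·CA·CB·CB
    A ↦ CB
    B ↦ A
    C ↦ CA

A->CB, B->A, C->CA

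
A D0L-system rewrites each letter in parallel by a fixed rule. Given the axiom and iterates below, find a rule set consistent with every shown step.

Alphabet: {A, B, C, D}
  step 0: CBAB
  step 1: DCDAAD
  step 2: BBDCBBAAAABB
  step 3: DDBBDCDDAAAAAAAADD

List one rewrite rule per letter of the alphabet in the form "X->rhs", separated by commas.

A->AA, B->D, C->DC, D->BB

  step 2 ⇒ step 3: BBDCBBAAAABB ⇒ D·D·BB·DC·D·D·AA·AA·AA·AA·D·D
    A ↦ AA
    B ↦ D
    C ↦ DC
    D ↦ BB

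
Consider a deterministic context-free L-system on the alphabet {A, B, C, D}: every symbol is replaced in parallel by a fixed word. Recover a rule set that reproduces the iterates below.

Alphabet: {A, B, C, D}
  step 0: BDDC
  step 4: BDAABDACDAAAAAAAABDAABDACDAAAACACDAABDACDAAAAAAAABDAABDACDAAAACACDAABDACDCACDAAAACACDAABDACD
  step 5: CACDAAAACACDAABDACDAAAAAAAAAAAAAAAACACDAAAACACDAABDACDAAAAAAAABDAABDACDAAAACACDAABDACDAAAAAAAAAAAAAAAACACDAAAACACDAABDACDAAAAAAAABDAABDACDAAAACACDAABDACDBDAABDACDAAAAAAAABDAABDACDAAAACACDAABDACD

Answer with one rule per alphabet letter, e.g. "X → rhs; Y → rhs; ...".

  step 4 ⇒ step 5: BDAABDACDAAAAAAAABDAABDACDAAAACACDAABDACDAAAAAAAABDAABDACDAAAACACDAABDACDCACDAAAACACDAABDACD ⇒ C·ACD·AA·AA·C·ACD·AA·BD·ACD·AA·AA·AA·AA·AA·AA·AA·AA·C·ACD·AA·AA·C·ACD·AA·BD·ACD·AA·AA·AA·AA·BD·AA·BD·ACD·AA·AA·C·ACD·AA·BD·ACD·AA·AA·AA·AA·AA·AA·AA·AA·C·ACD·AA·AA·C·ACD·AA·BD·ACD·AA·AA·AA·AA·BD·AA·BD·ACD·AA·AA·C·ACD·AA·BD·ACD·BD·AA·BD·ACD·AA·AA·AA·AA·BD·AA·BD·ACD·AA·AA·C·ACD·AA·BD·ACD
    A ↦ AA
    B ↦ C
    C ↦ BD
    D ↦ ACD

A->AA, B->C, C->BD, D->ACD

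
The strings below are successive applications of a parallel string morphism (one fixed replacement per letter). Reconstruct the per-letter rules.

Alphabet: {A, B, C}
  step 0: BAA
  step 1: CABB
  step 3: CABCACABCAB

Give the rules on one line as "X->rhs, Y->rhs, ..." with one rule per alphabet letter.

A->B, B->CA, C->CA

  step 0 ⇒ step 1: BAA ⇒ CA·B·B
    A ↦ B
    B ↦ CA
    C ↦ CA  (constrained at step 1)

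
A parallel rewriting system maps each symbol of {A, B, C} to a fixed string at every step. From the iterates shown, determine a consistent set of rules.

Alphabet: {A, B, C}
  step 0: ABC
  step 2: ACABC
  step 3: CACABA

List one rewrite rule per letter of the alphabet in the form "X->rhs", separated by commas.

A->C, B->AB, C->A

  step 2 ⇒ step 3: ACABC ⇒ C·A·C·AB·A
    A ↦ C
    B ↦ AB
    C ↦ A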